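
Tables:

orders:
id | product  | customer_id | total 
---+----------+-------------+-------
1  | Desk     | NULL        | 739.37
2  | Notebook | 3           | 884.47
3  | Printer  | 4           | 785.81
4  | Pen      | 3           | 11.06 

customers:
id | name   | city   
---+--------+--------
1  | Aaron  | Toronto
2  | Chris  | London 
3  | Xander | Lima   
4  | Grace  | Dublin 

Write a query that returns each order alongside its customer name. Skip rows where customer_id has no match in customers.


INNER JOIN keeps only orders rows whose customer_id matches an id in customers. Walk through each order:
  - order 1 (Desk): customer_id=NULL, no match -> dropped
  - order 2 (Notebook): customer_id=3 -> matches Xander
  - order 3 (Printer): customer_id=4 -> matches Grace
  - order 4 (Pen): customer_id=3 -> matches Xander
So 1 of 4 rows is dropped.

SQL:
SELECT a.product, b.name AS customer
FROM orders a
INNER JOIN customers b ON a.customer_id = b.id

Result:
product  | customer
---------+---------
Notebook | Xander  
Printer  | Grace   
Pen      | Xander  


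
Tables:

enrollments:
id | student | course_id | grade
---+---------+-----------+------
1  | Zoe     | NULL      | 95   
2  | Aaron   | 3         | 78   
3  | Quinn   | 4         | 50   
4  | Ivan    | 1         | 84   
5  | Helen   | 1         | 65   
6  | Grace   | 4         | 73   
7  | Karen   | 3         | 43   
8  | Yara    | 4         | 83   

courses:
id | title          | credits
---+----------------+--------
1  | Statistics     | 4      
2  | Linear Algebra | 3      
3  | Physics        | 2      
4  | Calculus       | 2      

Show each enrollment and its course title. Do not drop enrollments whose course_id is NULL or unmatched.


LEFT JOIN keeps every row from enrollments (the left table); where course_id has no match in courses, the course columns become NULL. Walk through each enrollment:
  - enrollment 1 (Zoe): course_id=NULL, no match -> kept with NULL
  - enrollment 2 (Aaron): course_id=3 -> matches Physics
  - enrollment 3 (Quinn): course_id=4 -> matches Calculus
  - enrollment 4 (Ivan): course_id=1 -> matches Statistics
  - enrollment 5 (Helen): course_id=1 -> matches Statistics
  - enrollment 6 (Grace): course_id=4 -> matches Calculus
  - enrollment 7 (Karen): course_id=3 -> matches Physics
  - enrollment 8 (Yara): course_id=4 -> matches Calculus
All 8 rows appear; 1 has NULL course.

SQL:
SELECT a.student, b.title AS course
FROM enrollments a
LEFT JOIN courses b ON a.course_id = b.id

Result:
student | course    
--------+-----------
Zoe     | NULL      
Aaron   | Physics   
Quinn   | Calculus  
Ivan    | Statistics
Helen   | Statistics
Grace   | Calculus  
Karen   | Physics   
Yara    | Calculus  


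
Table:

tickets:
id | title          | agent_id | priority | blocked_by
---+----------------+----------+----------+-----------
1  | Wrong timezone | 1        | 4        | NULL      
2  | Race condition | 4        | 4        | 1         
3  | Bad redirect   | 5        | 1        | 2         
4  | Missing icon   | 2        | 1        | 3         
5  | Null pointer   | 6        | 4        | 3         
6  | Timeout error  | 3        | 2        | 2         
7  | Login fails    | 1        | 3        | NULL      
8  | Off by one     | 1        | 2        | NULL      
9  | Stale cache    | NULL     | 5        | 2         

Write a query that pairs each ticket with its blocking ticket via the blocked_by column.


This is a self-join: tickets is joined to a second copy of itself, matching each row's blocked_by to another row's id. Use LEFT JOIN so rows with blocked_by=NULL are kept.
  - ticket 1 (Wrong timezone): blocked_by=NULL -> NULL
  - ticket 2 (Race condition): blocked_by=1 -> Wrong timezone
  - ticket 3 (Bad redirect): blocked_by=2 -> Race condition
  - ticket 4 (Missing icon): blocked_by=3 -> Bad redirect
  - ticket 5 (Null pointer): blocked_by=3 -> Bad redirect
  - ticket 6 (Timeout error): blocked_by=2 -> Race condition
  - ticket 7 (Login fails): blocked_by=NULL -> NULL
  - ticket 8 (Off by one): blocked_by=NULL -> NULL
  - ticket 9 (Stale cache): blocked_by=2 -> Race condition

SQL:
SELECT a.title AS item, b.title AS blocked_by
FROM tickets a
LEFT JOIN tickets b ON a.blocked_by = b.id

Result:
item           | blocked_by    
---------------+---------------
Wrong timezone | NULL          
Race condition | Wrong timezone
Bad redirect   | Race condition
Missing icon   | Bad redirect  
Null pointer   | Bad redirect  
Timeout error  | Race condition
Login fails    | NULL          
Off by one     | NULL          
Stale cache    | Race condition


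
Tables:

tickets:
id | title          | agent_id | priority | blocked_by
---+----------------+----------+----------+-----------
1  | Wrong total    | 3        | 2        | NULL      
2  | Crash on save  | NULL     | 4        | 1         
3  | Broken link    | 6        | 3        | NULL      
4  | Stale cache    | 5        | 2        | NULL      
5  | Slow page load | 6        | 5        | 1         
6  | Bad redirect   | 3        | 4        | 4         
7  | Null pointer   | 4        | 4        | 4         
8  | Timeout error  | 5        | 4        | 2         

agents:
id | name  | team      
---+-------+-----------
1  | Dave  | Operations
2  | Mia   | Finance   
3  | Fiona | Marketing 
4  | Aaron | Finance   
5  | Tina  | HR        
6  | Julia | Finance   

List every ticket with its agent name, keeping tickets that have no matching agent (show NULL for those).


LEFT JOIN keeps every row from tickets (the left table); where agent_id has no match in agents, the agent columns become NULL. Walk through each ticket:
  - ticket 1 (Wrong total): agent_id=3 -> matches Fiona
  - ticket 2 (Crash on save): agent_id=NULL, no match -> kept with NULL
  - ticket 3 (Broken link): agent_id=6 -> matches Julia
  - ticket 4 (Stale cache): agent_id=5 -> matches Tina
  - ticket 5 (Slow page load): agent_id=6 -> matches Julia
  - ticket 6 (Bad redirect): agent_id=3 -> matches Fiona
  - ticket 7 (Null pointer): agent_id=4 -> matches Aaron
  - ticket 8 (Timeout error): agent_id=5 -> matches Tina
All 8 rows appear; 1 has NULL agent.

SQL:
SELECT a.title, b.name AS agent
FROM tickets a
LEFT JOIN agents b ON a.agent_id = b.id

Result:
title          | agent
---------------+------
Wrong total    | Fiona
Crash on save  | NULL 
Broken link    | Julia
Stale cache    | Tina 
Slow page load | Julia
Bad redirect   | Fiona
Null pointer   | Aaron
Timeout error  | Tina 


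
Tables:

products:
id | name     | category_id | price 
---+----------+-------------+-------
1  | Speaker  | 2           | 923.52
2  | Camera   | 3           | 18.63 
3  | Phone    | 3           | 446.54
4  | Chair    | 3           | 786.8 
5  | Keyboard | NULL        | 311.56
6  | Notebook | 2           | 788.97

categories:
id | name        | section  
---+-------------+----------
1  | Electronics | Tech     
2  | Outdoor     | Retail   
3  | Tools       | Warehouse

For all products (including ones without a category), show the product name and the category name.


LEFT JOIN keeps every row from products (the left table); where category_id has no match in categories, the category columns become NULL. Walk through each product:
  - product 1 (Speaker): category_id=2 -> matches Outdoor
  - product 2 (Camera): category_id=3 -> matches Tools
  - product 3 (Phone): category_id=3 -> matches Tools
  - product 4 (Chair): category_id=3 -> matches Tools
  - product 5 (Keyboard): category_id=NULL, no match -> kept with NULL
  - product 6 (Notebook): category_id=2 -> matches Outdoor
All 6 rows appear; 1 has NULL category.

SQL:
SELECT a.name, b.name AS category
FROM products a
LEFT JOIN categories b ON a.category_id = b.id

Result:
name     | category
---------+---------
Speaker  | Outdoor 
Camera   | Tools   
Phone    | Tools   
Chair    | Tools   
Keyboard | NULL    
Notebook | Outdoor 


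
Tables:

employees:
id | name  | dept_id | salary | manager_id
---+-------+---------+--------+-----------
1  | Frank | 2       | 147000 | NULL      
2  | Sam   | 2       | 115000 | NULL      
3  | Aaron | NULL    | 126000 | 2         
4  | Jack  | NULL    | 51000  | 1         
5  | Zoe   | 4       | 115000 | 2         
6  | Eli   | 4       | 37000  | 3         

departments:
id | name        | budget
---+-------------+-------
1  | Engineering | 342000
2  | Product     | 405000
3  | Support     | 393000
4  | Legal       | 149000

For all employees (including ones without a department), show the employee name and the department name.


LEFT JOIN keeps every row from employees (the left table); where dept_id has no match in departments, the department columns become NULL. Walk through each employee:
  - employee 1 (Frank): dept_id=2 -> matches Product
  - employee 2 (Sam): dept_id=2 -> matches Product
  - employee 3 (Aaron): dept_id=NULL, no match -> kept with NULL
  - employee 4 (Jack): dept_id=NULL, no match -> kept with NULL
  - employee 5 (Zoe): dept_id=4 -> matches Legal
  - employee 6 (Eli): dept_id=4 -> matches Legal
All 6 rows appear; 2 have NULL department.

SQL:
SELECT a.name, b.name AS department
FROM employees a
LEFT JOIN departments b ON a.dept_id = b.id

Result:
name  | department
------+-----------
Frank | Product   
Sam   | Product   
Aaron | NULL      
Jack  | NULL      
Zoe   | Legal     
Eli   | Legal     


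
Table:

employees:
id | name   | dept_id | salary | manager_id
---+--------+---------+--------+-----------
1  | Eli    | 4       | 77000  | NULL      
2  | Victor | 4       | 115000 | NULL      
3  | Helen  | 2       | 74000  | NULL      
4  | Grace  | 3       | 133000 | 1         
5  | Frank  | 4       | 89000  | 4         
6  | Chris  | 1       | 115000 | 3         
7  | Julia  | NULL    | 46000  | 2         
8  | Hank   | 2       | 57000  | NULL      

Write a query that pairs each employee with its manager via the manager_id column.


This is a self-join: employees is joined to a second copy of itself, matching each row's manager_id to another row's id. Use LEFT JOIN so rows with manager_id=NULL are kept.
  - employee 1 (Eli): manager_id=NULL -> NULL
  - employee 2 (Victor): manager_id=NULL -> NULL
  - employee 3 (Helen): manager_id=NULL -> NULL
  - employee 4 (Grace): manager_id=1 -> Eli
  - employee 5 (Frank): manager_id=4 -> Grace
  - employee 6 (Chris): manager_id=3 -> Helen
  - employee 7 (Julia): manager_id=2 -> Victor
  - employee 8 (Hank): manager_id=NULL -> NULL

SQL:
SELECT a.name AS item, b.name AS manager
FROM employees a
LEFT JOIN employees b ON a.manager_id = b.id

Result:
item   | manager
-------+--------
Eli    | NULL   
Victor | NULL   
Helen  | NULL   
Grace  | Eli    
Frank  | Grace  
Chris  | Helen  
Julia  | Victor 
Hank   | NULL   


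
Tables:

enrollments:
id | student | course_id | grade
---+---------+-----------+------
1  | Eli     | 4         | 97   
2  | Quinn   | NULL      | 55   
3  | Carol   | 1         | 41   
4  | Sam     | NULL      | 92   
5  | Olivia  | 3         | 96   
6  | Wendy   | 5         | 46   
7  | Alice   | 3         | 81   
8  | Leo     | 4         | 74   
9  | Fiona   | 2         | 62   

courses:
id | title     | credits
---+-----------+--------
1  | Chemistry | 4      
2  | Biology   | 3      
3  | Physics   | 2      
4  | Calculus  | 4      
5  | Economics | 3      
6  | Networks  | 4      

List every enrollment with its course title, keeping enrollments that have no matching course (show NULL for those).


LEFT JOIN keeps every row from enrollments (the left table); where course_id has no match in courses, the course columns become NULL. Walk through each enrollment:
  - enrollment 1 (Eli): course_id=4 -> matches Calculus
  - enrollment 2 (Quinn): course_id=NULL, no match -> kept with NULL
  - enrollment 3 (Carol): course_id=1 -> matches Chemistry
  - enrollment 4 (Sam): course_id=NULL, no match -> kept with NULL
  - enrollment 5 (Olivia): course_id=3 -> matches Physics
  - enrollment 6 (Wendy): course_id=5 -> matches Economics
  - enrollment 7 (Alice): course_id=3 -> matches Physics
  - enrollment 8 (Leo): course_id=4 -> matches Calculus
  - enrollment 9 (Fiona): course_id=2 -> matches Biology
All 9 rows appear; 2 have NULL course.

SQL:
SELECT a.student, b.title AS course
FROM enrollments a
LEFT JOIN courses b ON a.course_id = b.id

Result:
student | course   
--------+----------
Eli     | Calculus 
Quinn   | NULL     
Carol   | Chemistry
Sam     | NULL     
Olivia  | Physics  
Wendy   | Economics
Alice   | Physics  
Leo     | Calculus 
Fiona   | Biology  


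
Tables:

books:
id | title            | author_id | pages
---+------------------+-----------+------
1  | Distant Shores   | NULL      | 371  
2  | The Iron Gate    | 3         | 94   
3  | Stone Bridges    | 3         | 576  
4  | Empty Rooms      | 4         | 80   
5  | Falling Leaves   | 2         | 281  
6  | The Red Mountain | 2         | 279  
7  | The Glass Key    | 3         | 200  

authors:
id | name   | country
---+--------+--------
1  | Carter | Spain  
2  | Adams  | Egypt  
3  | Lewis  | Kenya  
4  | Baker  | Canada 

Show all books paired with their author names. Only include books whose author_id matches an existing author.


INNER JOIN keeps only books rows whose author_id matches an id in authors. Walk through each book:
  - book 1 (Distant Shores): author_id=NULL, no match -> dropped
  - book 2 (The Iron Gate): author_id=3 -> matches Lewis
  - book 3 (Stone Bridges): author_id=3 -> matches Lewis
  - book 4 (Empty Rooms): author_id=4 -> matches Baker
  - book 5 (Falling Leaves): author_id=2 -> matches Adams
  - book 6 (The Red Mountain): author_id=2 -> matches Adams
  - book 7 (The Glass Key): author_id=3 -> matches Lewis
So 1 of 7 rows is dropped.

SQL:
SELECT a.title, b.name AS author
FROM books a
INNER JOIN authors b ON a.author_id = b.id

Result:
title            | author
-----------------+-------
The Iron Gate    | Lewis 
Stone Bridges    | Lewis 
Empty Rooms      | Baker 
Falling Leaves   | Adams 
The Red Mountain | Adams 
The Glass Key    | Lewis 


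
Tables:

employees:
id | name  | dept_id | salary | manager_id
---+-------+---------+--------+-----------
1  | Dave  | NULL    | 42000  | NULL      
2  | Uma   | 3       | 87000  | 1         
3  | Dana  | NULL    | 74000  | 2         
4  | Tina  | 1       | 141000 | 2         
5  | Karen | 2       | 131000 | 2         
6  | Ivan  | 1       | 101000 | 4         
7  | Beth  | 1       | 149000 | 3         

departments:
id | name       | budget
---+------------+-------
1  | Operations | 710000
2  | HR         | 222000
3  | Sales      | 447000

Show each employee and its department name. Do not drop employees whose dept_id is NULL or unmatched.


LEFT JOIN keeps every row from employees (the left table); where dept_id has no match in departments, the department columns become NULL. Walk through each employee:
  - employee 1 (Dave): dept_id=NULL, no match -> kept with NULL
  - employee 2 (Uma): dept_id=3 -> matches Sales
  - employee 3 (Dana): dept_id=NULL, no match -> kept with NULL
  - employee 4 (Tina): dept_id=1 -> matches Operations
  - employee 5 (Karen): dept_id=2 -> matches HR
  - employee 6 (Ivan): dept_id=1 -> matches Operations
  - employee 7 (Beth): dept_id=1 -> matches Operations
All 7 rows appear; 2 have NULL department.

SQL:
SELECT a.name, b.name AS department
FROM employees a
LEFT JOIN departments b ON a.dept_id = b.id

Result:
name  | department
------+-----------
Dave  | NULL      
Uma   | Sales     
Dana  | NULL      
Tina  | Operations
Karen | HR        
Ivan  | Operations
Beth  | Operations


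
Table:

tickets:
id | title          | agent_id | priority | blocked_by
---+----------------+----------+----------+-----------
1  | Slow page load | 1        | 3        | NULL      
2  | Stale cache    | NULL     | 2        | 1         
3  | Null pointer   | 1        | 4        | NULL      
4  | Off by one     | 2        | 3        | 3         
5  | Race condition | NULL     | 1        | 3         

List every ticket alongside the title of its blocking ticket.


This is a self-join: tickets is joined to a second copy of itself, matching each row's blocked_by to another row's id. Use LEFT JOIN so rows with blocked_by=NULL are kept.
  - ticket 1 (Slow page load): blocked_by=NULL -> NULL
  - ticket 2 (Stale cache): blocked_by=1 -> Slow page load
  - ticket 3 (Null pointer): blocked_by=NULL -> NULL
  - ticket 4 (Off by one): blocked_by=3 -> Null pointer
  - ticket 5 (Race condition): blocked_by=3 -> Null pointer

SQL:
SELECT a.title AS item, b.title AS blocked_by
FROM tickets a
LEFT JOIN tickets b ON a.blocked_by = b.id

Result:
item           | blocked_by    
---------------+---------------
Slow page load | NULL          
Stale cache    | Slow page load
Null pointer   | NULL          
Off by one     | Null pointer  
Race condition | Null pointer  


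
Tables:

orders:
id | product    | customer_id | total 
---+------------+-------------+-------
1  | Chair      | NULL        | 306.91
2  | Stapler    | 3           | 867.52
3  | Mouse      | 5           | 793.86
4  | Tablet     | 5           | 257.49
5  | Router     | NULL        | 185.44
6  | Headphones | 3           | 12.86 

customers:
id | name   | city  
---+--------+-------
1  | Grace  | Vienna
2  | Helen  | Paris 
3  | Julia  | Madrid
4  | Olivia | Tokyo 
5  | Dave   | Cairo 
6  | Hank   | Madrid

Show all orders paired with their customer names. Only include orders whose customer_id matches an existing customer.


INNER JOIN keeps only orders rows whose customer_id matches an id in customers. Walk through each order:
  - order 1 (Chair): customer_id=NULL, no match -> dropped
  - order 2 (Stapler): customer_id=3 -> matches Julia
  - order 3 (Mouse): customer_id=5 -> matches Dave
  - order 4 (Tablet): customer_id=5 -> matches Dave
  - order 5 (Router): customer_id=NULL, no match -> dropped
  - order 6 (Headphones): customer_id=3 -> matches Julia
So 2 of 6 rows are dropped.

SQL:
SELECT a.product, b.name AS customer
FROM orders a
INNER JOIN customers b ON a.customer_id = b.id

Result:
product    | customer
-----------+---------
Stapler    | Julia   
Mouse      | Dave    
Tablet     | Dave    
Headphones | Julia   


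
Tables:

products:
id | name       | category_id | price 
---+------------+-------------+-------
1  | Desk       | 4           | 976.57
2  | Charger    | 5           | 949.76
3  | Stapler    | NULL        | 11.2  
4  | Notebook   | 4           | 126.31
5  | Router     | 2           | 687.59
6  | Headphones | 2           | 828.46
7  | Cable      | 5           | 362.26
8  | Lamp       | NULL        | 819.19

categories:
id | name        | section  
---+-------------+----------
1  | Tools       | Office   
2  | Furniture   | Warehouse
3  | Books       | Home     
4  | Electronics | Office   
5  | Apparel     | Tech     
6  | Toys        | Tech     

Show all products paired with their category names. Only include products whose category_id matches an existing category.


INNER JOIN keeps only products rows whose category_id matches an id in categories. Walk through each product:
  - product 1 (Desk): category_id=4 -> matches Electronics
  - product 2 (Charger): category_id=5 -> matches Apparel
  - product 3 (Stapler): category_id=NULL, no match -> dropped
  - product 4 (Notebook): category_id=4 -> matches Electronics
  - product 5 (Router): category_id=2 -> matches Furniture
  - product 6 (Headphones): category_id=2 -> matches Furniture
  - product 7 (Cable): category_id=5 -> matches Apparel
  - product 8 (Lamp): category_id=NULL, no match -> dropped
So 2 of 8 rows are dropped.

SQL:
SELECT a.name, b.name AS category
FROM products a
INNER JOIN categories b ON a.category_id = b.id

Result:
name       | category   
-----------+------------
Desk       | Electronics
Charger    | Apparel    
Notebook   | Electronics
Router     | Furniture  
Headphones | Furniture  
Cable      | Apparel    


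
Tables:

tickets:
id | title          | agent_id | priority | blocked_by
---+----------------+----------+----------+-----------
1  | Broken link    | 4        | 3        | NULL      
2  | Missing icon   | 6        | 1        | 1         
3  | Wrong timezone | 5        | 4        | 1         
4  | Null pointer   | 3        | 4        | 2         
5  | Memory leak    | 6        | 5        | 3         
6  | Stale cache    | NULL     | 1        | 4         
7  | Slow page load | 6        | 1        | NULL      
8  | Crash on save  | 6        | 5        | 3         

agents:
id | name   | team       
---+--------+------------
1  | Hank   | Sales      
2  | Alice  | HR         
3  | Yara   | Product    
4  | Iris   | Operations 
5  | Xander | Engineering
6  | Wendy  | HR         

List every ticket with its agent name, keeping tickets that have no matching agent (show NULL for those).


LEFT JOIN keeps every row from tickets (the left table); where agent_id has no match in agents, the agent columns become NULL. Walk through each ticket:
  - ticket 1 (Broken link): agent_id=4 -> matches Iris
  - ticket 2 (Missing icon): agent_id=6 -> matches Wendy
  - ticket 3 (Wrong timezone): agent_id=5 -> matches Xander
  - ticket 4 (Null pointer): agent_id=3 -> matches Yara
  - ticket 5 (Memory leak): agent_id=6 -> matches Wendy
  - ticket 6 (Stale cache): agent_id=NULL, no match -> kept with NULL
  - ticket 7 (Slow page load): agent_id=6 -> matches Wendy
  - ticket 8 (Crash on save): agent_id=6 -> matches Wendy
All 8 rows appear; 1 has NULL agent.

SQL:
SELECT a.title, b.name AS agent
FROM tickets a
LEFT JOIN agents b ON a.agent_id = b.id

Result:
title          | agent 
---------------+-------
Broken link    | Iris  
Missing icon   | Wendy 
Wrong timezone | Xander
Null pointer   | Yara  
Memory leak    | Wendy 
Stale cache    | NULL  
Slow page load | Wendy 
Crash on save  | Wendy 


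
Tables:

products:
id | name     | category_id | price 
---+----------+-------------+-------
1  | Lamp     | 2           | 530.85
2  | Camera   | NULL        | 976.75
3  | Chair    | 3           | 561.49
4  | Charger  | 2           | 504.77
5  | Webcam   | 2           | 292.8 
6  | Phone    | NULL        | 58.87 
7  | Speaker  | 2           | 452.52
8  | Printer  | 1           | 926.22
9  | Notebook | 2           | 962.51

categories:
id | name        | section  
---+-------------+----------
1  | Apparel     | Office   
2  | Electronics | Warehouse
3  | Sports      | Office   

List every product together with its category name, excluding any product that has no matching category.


INNER JOIN keeps only products rows whose category_id matches an id in categories. Walk through each product:
  - product 1 (Lamp): category_id=2 -> matches Electronics
  - product 2 (Camera): category_id=NULL, no match -> dropped
  - product 3 (Chair): category_id=3 -> matches Sports
  - product 4 (Charger): category_id=2 -> matches Electronics
  - product 5 (Webcam): category_id=2 -> matches Electronics
  - product 6 (Phone): category_id=NULL, no match -> dropped
  - product 7 (Speaker): category_id=2 -> matches Electronics
  - product 8 (Printer): category_id=1 -> matches Apparel
  - product 9 (Notebook): category_id=2 -> matches Electronics
So 2 of 9 rows are dropped.

SQL:
SELECT a.name, b.name AS category
FROM products a
INNER JOIN categories b ON a.category_id = b.id

Result:
name     | category   
---------+------------
Lamp     | Electronics
Chair    | Sports     
Charger  | Electronics
Webcam   | Electronics
Speaker  | Electronics
Printer  | Apparel    
Notebook | Electronics


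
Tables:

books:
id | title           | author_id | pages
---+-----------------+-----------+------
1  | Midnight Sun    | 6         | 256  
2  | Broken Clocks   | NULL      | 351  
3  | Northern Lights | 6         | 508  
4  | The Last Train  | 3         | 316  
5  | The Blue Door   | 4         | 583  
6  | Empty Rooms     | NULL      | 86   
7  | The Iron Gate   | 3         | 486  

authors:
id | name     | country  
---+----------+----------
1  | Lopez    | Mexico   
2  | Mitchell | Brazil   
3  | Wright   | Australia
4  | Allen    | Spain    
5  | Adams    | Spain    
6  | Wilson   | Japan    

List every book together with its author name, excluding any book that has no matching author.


INNER JOIN keeps only books rows whose author_id matches an id in authors. Walk through each book:
  - book 1 (Midnight Sun): author_id=6 -> matches Wilson
  - book 2 (Broken Clocks): author_id=NULL, no match -> dropped
  - book 3 (Northern Lights): author_id=6 -> matches Wilson
  - book 4 (The Last Train): author_id=3 -> matches Wright
  - book 5 (The Blue Door): author_id=4 -> matches Allen
  - book 6 (Empty Rooms): author_id=NULL, no match -> dropped
  - book 7 (The Iron Gate): author_id=3 -> matches Wright
So 2 of 7 rows are dropped.

SQL:
SELECT a.title, b.name AS author
FROM books a
INNER JOIN authors b ON a.author_id = b.id

Result:
title           | author
----------------+-------
Midnight Sun    | Wilson
Northern Lights | Wilson
The Last Train  | Wright
The Blue Door   | Allen 
The Iron Gate   | Wright


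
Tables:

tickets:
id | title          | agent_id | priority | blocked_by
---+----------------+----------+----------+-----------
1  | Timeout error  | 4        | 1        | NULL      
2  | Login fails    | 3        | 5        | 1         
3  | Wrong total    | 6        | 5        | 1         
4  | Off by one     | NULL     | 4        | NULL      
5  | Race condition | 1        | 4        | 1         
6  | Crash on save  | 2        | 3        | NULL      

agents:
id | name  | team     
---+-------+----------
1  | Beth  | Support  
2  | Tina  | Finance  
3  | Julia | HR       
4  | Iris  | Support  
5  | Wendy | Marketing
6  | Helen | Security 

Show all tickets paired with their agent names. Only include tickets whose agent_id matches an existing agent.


INNER JOIN keeps only tickets rows whose agent_id matches an id in agents. Walk through each ticket:
  - ticket 1 (Timeout error): agent_id=4 -> matches Iris
  - ticket 2 (Login fails): agent_id=3 -> matches Julia
  - ticket 3 (Wrong total): agent_id=6 -> matches Helen
  - ticket 4 (Off by one): agent_id=NULL, no match -> dropped
  - ticket 5 (Race condition): agent_id=1 -> matches Beth
  - ticket 6 (Crash on save): agent_id=2 -> matches Tina
So 1 of 6 rows is dropped.

SQL:
SELECT a.title, b.name AS agent
FROM tickets a
INNER JOIN agents b ON a.agent_id = b.id

Result:
title          | agent
---------------+------
Timeout error  | Iris 
Login fails    | Julia
Wrong total    | Helen
Race condition | Beth 
Crash on save  | Tina 


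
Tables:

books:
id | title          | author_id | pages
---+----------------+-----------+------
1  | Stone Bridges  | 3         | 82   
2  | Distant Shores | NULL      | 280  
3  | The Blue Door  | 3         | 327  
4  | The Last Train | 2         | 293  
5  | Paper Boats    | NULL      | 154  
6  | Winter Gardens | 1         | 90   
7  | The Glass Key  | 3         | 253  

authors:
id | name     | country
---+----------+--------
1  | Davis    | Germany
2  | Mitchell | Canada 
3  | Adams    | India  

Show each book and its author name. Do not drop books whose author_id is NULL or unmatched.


LEFT JOIN keeps every row from books (the left table); where author_id has no match in authors, the author columns become NULL. Walk through each book:
  - book 1 (Stone Bridges): author_id=3 -> matches Adams
  - book 2 (Distant Shores): author_id=NULL, no match -> kept with NULL
  - book 3 (The Blue Door): author_id=3 -> matches Adams
  - book 4 (The Last Train): author_id=2 -> matches Mitchell
  - book 5 (Paper Boats): author_id=NULL, no match -> kept with NULL
  - book 6 (Winter Gardens): author_id=1 -> matches Davis
  - book 7 (The Glass Key): author_id=3 -> matches Adams
All 7 rows appear; 2 have NULL author.

SQL:
SELECT a.title, b.name AS author
FROM books a
LEFT JOIN authors b ON a.author_id = b.id

Result:
title          | author  
---------------+---------
Stone Bridges  | Adams   
Distant Shores | NULL    
The Blue Door  | Adams   
The Last Train | Mitchell
Paper Boats    | NULL    
Winter Gardens | Davis   
The Glass Key  | Adams   


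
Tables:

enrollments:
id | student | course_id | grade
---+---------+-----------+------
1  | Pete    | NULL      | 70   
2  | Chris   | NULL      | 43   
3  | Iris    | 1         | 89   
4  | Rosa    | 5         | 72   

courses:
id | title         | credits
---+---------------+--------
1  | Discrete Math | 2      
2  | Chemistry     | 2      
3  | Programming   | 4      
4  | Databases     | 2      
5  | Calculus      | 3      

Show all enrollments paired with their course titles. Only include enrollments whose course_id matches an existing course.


INNER JOIN keeps only enrollments rows whose course_id matches an id in courses. Walk through each enrollment:
  - enrollment 1 (Pete): course_id=NULL, no match -> dropped
  - enrollment 2 (Chris): course_id=NULL, no match -> dropped
  - enrollment 3 (Iris): course_id=1 -> matches Discrete Math
  - enrollment 4 (Rosa): course_id=5 -> matches Calculus
So 2 of 4 rows are dropped.

SQL:
SELECT a.student, b.title AS course
FROM enrollments a
INNER JOIN courses b ON a.course_id = b.id

Result:
student | course       
--------+--------------
Iris    | Discrete Math
Rosa    | Calculus     


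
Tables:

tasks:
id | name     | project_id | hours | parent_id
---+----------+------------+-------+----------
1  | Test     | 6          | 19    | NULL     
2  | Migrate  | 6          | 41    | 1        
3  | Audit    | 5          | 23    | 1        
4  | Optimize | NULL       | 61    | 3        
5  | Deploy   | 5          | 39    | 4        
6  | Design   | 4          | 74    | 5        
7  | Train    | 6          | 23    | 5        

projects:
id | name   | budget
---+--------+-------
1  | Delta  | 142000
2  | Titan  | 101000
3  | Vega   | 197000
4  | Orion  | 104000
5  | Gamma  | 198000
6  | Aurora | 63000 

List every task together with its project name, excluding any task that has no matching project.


INNER JOIN keeps only tasks rows whose project_id matches an id in projects. Walk through each task:
  - task 1 (Test): project_id=6 -> matches Aurora
  - task 2 (Migrate): project_id=6 -> matches Aurora
  - task 3 (Audit): project_id=5 -> matches Gamma
  - task 4 (Optimize): project_id=NULL, no match -> dropped
  - task 5 (Deploy): project_id=5 -> matches Gamma
  - task 6 (Design): project_id=4 -> matches Orion
  - task 7 (Train): project_id=6 -> matches Aurora
So 1 of 7 rows is dropped.

SQL:
SELECT a.name, b.name AS project
FROM tasks a
INNER JOIN projects b ON a.project_id = b.id

Result:
name    | project
--------+--------
Test    | Aurora 
Migrate | Aurora 
Audit   | Gamma  
Deploy  | Gamma  
Design  | Orion  
Train   | Aurora 


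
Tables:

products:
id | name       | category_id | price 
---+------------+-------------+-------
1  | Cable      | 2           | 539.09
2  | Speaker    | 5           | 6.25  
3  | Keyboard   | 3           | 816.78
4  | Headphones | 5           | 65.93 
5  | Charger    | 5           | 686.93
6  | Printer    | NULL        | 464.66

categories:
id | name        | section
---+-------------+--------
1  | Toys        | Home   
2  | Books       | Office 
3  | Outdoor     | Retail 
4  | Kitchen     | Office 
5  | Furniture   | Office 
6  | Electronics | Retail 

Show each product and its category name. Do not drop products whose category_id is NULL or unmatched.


LEFT JOIN keeps every row from products (the left table); where category_id has no match in categories, the category columns become NULL. Walk through each product:
  - product 1 (Cable): category_id=2 -> matches Books
  - product 2 (Speaker): category_id=5 -> matches Furniture
  - product 3 (Keyboard): category_id=3 -> matches Outdoor
  - product 4 (Headphones): category_id=5 -> matches Furniture
  - product 5 (Charger): category_id=5 -> matches Furniture
  - product 6 (Printer): category_id=NULL, no match -> kept with NULL
All 6 rows appear; 1 has NULL category.

SQL:
SELECT a.name, b.name AS category
FROM products a
LEFT JOIN categories b ON a.category_id = b.id

Result:
name       | category 
-----------+----------
Cable      | Books    
Speaker    | Furniture
Keyboard   | Outdoor  
Headphones | Furniture
Charger    | Furniture
Printer    | NULL     


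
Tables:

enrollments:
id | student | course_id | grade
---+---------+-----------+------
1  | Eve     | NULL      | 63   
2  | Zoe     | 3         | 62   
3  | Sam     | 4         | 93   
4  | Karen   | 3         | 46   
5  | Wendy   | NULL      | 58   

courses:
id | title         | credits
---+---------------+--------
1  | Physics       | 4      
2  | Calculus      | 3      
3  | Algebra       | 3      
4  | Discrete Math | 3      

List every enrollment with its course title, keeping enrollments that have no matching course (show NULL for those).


LEFT JOIN keeps every row from enrollments (the left table); where course_id has no match in courses, the course columns become NULL. Walk through each enrollment:
  - enrollment 1 (Eve): course_id=NULL, no match -> kept with NULL
  - enrollment 2 (Zoe): course_id=3 -> matches Algebra
  - enrollment 3 (Sam): course_id=4 -> matches Discrete Math
  - enrollment 4 (Karen): course_id=3 -> matches Algebra
  - enrollment 5 (Wendy): course_id=NULL, no match -> kept with NULL
All 5 rows appear; 2 have NULL course.

SQL:
SELECT a.student, b.title AS course
FROM enrollments a
LEFT JOIN courses b ON a.course_id = b.id

Result:
student | course       
--------+--------------
Eve     | NULL         
Zoe     | Algebra      
Sam     | Discrete Math
Karen   | Algebra      
Wendy   | NULL         


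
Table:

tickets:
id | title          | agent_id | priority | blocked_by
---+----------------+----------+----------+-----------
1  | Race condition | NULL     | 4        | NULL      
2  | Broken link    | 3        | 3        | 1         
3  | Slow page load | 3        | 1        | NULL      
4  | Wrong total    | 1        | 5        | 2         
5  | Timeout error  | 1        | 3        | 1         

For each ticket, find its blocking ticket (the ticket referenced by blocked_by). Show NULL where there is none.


This is a self-join: tickets is joined to a second copy of itself, matching each row's blocked_by to another row's id. Use LEFT JOIN so rows with blocked_by=NULL are kept.
  - ticket 1 (Race condition): blocked_by=NULL -> NULL
  - ticket 2 (Broken link): blocked_by=1 -> Race condition
  - ticket 3 (Slow page load): blocked_by=NULL -> NULL
  - ticket 4 (Wrong total): blocked_by=2 -> Broken link
  - ticket 5 (Timeout error): blocked_by=1 -> Race condition

SQL:
SELECT a.title AS item, b.title AS blocked_by
FROM tickets a
LEFT JOIN tickets b ON a.blocked_by = b.id

Result:
item           | blocked_by    
---------------+---------------
Race condition | NULL          
Broken link    | Race condition
Slow page load | NULL          
Wrong total    | Broken link   
Timeout error  | Race condition


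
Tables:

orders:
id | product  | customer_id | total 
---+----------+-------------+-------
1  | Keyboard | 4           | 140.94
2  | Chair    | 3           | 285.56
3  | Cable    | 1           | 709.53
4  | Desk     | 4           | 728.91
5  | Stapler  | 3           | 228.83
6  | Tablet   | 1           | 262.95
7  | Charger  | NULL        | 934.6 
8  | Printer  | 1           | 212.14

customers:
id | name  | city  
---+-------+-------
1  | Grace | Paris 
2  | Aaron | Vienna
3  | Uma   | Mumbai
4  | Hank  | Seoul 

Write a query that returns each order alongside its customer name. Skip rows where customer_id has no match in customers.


INNER JOIN keeps only orders rows whose customer_id matches an id in customers. Walk through each order:
  - order 1 (Keyboard): customer_id=4 -> matches Hank
  - order 2 (Chair): customer_id=3 -> matches Uma
  - order 3 (Cable): customer_id=1 -> matches Grace
  - order 4 (Desk): customer_id=4 -> matches Hank
  - order 5 (Stapler): customer_id=3 -> matches Uma
  - order 6 (Tablet): customer_id=1 -> matches Grace
  - order 7 (Charger): customer_id=NULL, no match -> dropped
  - order 8 (Printer): customer_id=1 -> matches Grace
So 1 of 8 rows is dropped.

SQL:
SELECT a.product, b.name AS customer
FROM orders a
INNER JOIN customers b ON a.customer_id = b.id

Result:
product  | customer
---------+---------
Keyboard | Hank    
Chair    | Uma     
Cable    | Grace   
Desk     | Hank    
Stapler  | Uma     
Tablet   | Grace   
Printer  | Grace   


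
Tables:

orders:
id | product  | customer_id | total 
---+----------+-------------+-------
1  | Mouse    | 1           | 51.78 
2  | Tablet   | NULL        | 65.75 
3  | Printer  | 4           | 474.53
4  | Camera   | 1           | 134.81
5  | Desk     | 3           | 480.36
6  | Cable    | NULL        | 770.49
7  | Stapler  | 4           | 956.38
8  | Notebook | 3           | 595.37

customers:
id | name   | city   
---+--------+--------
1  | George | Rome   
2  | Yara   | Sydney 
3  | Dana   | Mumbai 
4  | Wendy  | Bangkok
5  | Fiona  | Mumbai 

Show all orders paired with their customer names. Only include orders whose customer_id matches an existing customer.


INNER JOIN keeps only orders rows whose customer_id matches an id in customers. Walk through each order:
  - order 1 (Mouse): customer_id=1 -> matches George
  - order 2 (Tablet): customer_id=NULL, no match -> dropped
  - order 3 (Printer): customer_id=4 -> matches Wendy
  - order 4 (Camera): customer_id=1 -> matches George
  - order 5 (Desk): customer_id=3 -> matches Dana
  - order 6 (Cable): customer_id=NULL, no match -> dropped
  - order 7 (Stapler): customer_id=4 -> matches Wendy
  - order 8 (Notebook): customer_id=3 -> matches Dana
So 2 of 8 rows are dropped.

SQL:
SELECT a.product, b.name AS customer
FROM orders a
INNER JOIN customers b ON a.customer_id = b.id

Result:
product  | customer
---------+---------
Mouse    | George  
Printer  | Wendy   
Camera   | George  
Desk     | Dana    
Stapler  | Wendy   
Notebook | Dana    


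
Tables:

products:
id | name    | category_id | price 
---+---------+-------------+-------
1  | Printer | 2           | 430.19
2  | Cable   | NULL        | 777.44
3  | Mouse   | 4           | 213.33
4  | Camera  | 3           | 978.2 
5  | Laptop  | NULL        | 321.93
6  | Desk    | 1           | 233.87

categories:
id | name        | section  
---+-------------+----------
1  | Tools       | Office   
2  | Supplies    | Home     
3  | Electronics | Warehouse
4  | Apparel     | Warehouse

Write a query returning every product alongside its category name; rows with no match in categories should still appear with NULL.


LEFT JOIN keeps every row from products (the left table); where category_id has no match in categories, the category columns become NULL. Walk through each product:
  - product 1 (Printer): category_id=2 -> matches Supplies
  - product 2 (Cable): category_id=NULL, no match -> kept with NULL
  - product 3 (Mouse): category_id=4 -> matches Apparel
  - product 4 (Camera): category_id=3 -> matches Electronics
  - product 5 (Laptop): category_id=NULL, no match -> kept with NULL
  - product 6 (Desk): category_id=1 -> matches Tools
All 6 rows appear; 2 have NULL category.

SQL:
SELECT a.name, b.name AS category
FROM products a
LEFT JOIN categories b ON a.category_id = b.id

Result:
name    | category   
--------+------------
Printer | Supplies   
Cable   | NULL       
Mouse   | Apparel    
Camera  | Electronics
Laptop  | NULL       
Desk    | Tools      


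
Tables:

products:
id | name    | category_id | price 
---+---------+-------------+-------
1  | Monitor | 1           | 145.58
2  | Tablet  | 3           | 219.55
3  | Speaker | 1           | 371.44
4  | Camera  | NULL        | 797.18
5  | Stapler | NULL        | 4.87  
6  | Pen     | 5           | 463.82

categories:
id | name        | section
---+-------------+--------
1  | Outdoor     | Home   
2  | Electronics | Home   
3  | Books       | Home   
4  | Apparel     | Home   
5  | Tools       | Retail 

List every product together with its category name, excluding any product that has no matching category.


INNER JOIN keeps only products rows whose category_id matches an id in categories. Walk through each product:
  - product 1 (Monitor): category_id=1 -> matches Outdoor
  - product 2 (Tablet): category_id=3 -> matches Books
  - product 3 (Speaker): category_id=1 -> matches Outdoor
  - product 4 (Camera): category_id=NULL, no match -> dropped
  - product 5 (Stapler): category_id=NULL, no match -> dropped
  - product 6 (Pen): category_id=5 -> matches Tools
So 2 of 6 rows are dropped.

SQL:
SELECT a.name, b.name AS category
FROM products a
INNER JOIN categories b ON a.category_id = b.id

Result:
name    | category
--------+---------
Monitor | Outdoor 
Tablet  | Books   
Speaker | Outdoor 
Pen     | Tools   
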